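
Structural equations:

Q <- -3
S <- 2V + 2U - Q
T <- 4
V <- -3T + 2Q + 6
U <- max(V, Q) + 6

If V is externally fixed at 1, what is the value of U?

The intervention breaks the incoming arrows to V: V <- -3T + 2Q + 6 no longer applies, and V = 1.
U = max(V, Q) + 6  [with V=1, Q=-3]  = 7

7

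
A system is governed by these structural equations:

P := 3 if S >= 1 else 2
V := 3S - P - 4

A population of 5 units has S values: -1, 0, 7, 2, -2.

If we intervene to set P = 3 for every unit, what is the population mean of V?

Under do(P=3), P's equation is replaced by P=3 for every unit. Per-unit V: -10, -7, 14, -1, -13. Mean = -3.4.

-3.4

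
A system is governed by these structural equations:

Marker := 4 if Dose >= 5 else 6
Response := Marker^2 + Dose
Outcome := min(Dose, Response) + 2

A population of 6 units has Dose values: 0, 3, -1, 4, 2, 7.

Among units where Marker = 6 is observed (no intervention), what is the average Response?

E[Response|Marker=6] averages over only the 5 units with Marker=6 (Dose = 0, 3, -1, 4, 2): Response = 36, 39, 35, 40, 38, mean 37.6.

37.6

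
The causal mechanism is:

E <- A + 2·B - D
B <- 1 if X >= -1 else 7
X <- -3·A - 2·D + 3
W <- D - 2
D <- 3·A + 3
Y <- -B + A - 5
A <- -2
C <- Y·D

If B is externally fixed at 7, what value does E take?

do(B=7) replaces the equation B <- 1 if X >= -1 else 7 with the constant B = 7.
D = 3·A + 3  [with A=-2]  = -3
E = A + 2·B - D  [with A=-2, B=7, D=-3]  = 15

15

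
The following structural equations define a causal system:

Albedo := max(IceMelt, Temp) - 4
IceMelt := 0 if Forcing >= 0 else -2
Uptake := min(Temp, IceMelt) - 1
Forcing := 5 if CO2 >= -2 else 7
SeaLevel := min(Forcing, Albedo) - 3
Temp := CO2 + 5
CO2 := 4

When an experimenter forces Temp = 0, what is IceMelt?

The intervention breaks the incoming arrows to Temp: Temp := CO2 + 5 no longer applies, and Temp = 0.
IceMelt is not downstream of the intervention, so its value is determined by the original equations.
Forcing = 5 if CO2 >= -2 else 7  [with CO2=4]  = 5
IceMelt = 0 if Forcing >= 0 else -2  [with Forcing=5]  = 0

0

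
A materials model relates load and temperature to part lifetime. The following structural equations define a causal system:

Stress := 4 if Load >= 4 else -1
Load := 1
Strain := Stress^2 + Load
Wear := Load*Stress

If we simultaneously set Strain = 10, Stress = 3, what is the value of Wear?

3

The joint intervention fixes Strain = 10, Stress = 3, removing each variable's own equation.
Wear = Load*Stress  [with Load=1, Stress=3]  = 3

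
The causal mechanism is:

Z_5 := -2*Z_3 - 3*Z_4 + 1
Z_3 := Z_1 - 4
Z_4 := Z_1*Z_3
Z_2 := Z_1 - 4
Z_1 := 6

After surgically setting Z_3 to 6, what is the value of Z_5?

-119

do(Z_3=6) replaces the equation Z_3 := Z_1 - 4 with the constant Z_3 = 6.
Z_4 = Z_1*Z_3  [with Z_1=6, Z_3=6]  = 36
Z_5 = -2*Z_3 - 3*Z_4 + 1  [with Z_3=6, Z_4=36]  = -119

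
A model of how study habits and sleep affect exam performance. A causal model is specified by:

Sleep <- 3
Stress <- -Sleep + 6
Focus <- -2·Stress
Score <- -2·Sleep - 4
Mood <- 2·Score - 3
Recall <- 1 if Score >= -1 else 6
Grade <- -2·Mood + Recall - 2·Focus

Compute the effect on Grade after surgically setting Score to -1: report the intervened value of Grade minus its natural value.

-41

The intervention breaks the incoming arrows to Score: Score <- -2·Sleep - 4 no longer applies, and Score = -1.
Stress = -Sleep + 6  [with Sleep=3]  = 3
Focus = -2·Stress  [with Stress=3]  = -6
Mood = 2·Score - 3  [with Score=-1]  = -5
Recall = 1 if Score >= -1 else 6  [with Score=-1]  = 1
Grade = -2·Mood + Recall - 2·Focus  [with Mood=-5, Recall=1, Focus=-6]  = 23
Without intervention: Stress = -Sleep + 6  [with Sleep=3]  = 3; Focus = -2·Stress  [with Stress=3]  = -6; Score = -2·Sleep - 4  [with Sleep=3]  = -10; Mood = 2·Score - 3  [with Score=-10]  = -23; Recall = 1 if Score >= -1 else 6  [with Score=-10]  = 6; Grade = -2·Mood + Recall - 2·Focus  [with Mood=-23, Recall=6, Focus=-6]  = 64.
Change = 23 − 64 = -41.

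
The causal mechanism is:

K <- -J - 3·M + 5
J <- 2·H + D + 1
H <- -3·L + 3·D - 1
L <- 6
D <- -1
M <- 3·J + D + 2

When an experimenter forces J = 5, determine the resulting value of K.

Under do(J=5), the mechanism J <- 2·H + D + 1 is discarded; J is fixed at 5.
M = 3·J + D + 2  [with J=5, D=-1]  = 16
K = -J - 3·M + 5  [with J=5, M=16]  = -48

-48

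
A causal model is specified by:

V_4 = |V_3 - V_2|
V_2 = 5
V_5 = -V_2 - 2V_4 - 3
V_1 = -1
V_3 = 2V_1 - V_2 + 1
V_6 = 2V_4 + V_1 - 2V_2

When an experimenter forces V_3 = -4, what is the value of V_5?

do(V_3=-4) replaces the equation V_3 = 2V_1 - V_2 + 1 with the constant V_3 = -4.
V_4 = |V_3 - V_2|  [with V_3=-4, V_2=5]  = 9
V_5 = -V_2 - 2V_4 - 3  [with V_2=5, V_4=9]  = -26

-26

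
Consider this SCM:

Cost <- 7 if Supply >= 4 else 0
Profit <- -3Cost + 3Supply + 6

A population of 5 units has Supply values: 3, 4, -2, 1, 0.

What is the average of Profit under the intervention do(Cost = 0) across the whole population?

The intervention sets Cost=0 in all 5 units regardless of Supply. Recomputing Profit per unit gives 15, 18, 0, 9, 6; average 9.6.

9.6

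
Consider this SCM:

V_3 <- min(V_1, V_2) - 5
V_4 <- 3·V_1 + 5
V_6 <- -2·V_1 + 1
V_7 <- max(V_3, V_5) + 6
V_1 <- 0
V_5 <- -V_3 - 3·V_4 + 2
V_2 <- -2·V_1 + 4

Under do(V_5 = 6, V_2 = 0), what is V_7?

12

Setting V_5 = 6, V_2 = 0 by intervention discards those variables' equations.
V_3 = min(V_1, V_2) - 5  [with V_1=0, V_2=0]  = -5
V_7 = max(V_3, V_5) + 6  [with V_3=-5, V_5=6]  = 12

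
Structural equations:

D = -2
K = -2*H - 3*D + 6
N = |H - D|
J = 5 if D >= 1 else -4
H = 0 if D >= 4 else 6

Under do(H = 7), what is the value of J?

-4

Under do(H=7), the mechanism H = 0 if D >= 4 else 6 is discarded; H is fixed at 7.
Since J is not a descendant of the intervened variable, it is unaffected.
J = 5 if D >= 1 else -4  [with D=-2]  = -4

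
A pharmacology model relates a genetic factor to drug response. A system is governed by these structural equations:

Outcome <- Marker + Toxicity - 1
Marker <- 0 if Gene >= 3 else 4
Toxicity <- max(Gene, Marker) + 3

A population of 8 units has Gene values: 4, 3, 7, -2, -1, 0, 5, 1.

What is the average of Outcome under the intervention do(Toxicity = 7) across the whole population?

8

The intervention sets Toxicity=7 in all 8 units regardless of Gene. Recomputing Outcome per unit gives 6, 6, 6, 10, 10, 10, 6, 10; average 8.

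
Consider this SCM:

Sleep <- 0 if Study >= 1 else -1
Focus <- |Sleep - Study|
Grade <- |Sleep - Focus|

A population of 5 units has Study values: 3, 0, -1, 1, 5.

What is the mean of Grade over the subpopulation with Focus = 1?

Conditioning on Focus=1 selects the 2 unit(s) with Study ∈ {0, 1}. Their Grade values: 2, 1. Mean = 1.5.

1.5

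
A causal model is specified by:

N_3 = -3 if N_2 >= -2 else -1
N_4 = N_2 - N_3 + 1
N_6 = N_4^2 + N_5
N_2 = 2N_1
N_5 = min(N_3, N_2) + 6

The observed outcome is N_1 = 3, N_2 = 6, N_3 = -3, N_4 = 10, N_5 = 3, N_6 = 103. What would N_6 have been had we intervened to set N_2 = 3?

52

Under do(N_2=3), the mechanism N_2 = 2N_1 is discarded; N_2 is fixed at 3.
N_3 = -3 if N_2 >= -2 else -1  [with N_2=3]  = -3
N_4 = N_2 - N_3 + 1  [with N_2=3, N_3=-3]  = 7
N_5 = min(N_3, N_2) + 6  [with N_3=-3, N_2=3]  = 3
N_6 = N_4^2 + N_5  [with N_4=7, N_5=3]  = 52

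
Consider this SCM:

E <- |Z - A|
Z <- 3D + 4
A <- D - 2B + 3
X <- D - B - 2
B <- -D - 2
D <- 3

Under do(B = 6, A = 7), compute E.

6

Setting B = 6, A = 7 by intervention discards those variables' equations.
Z = 3D + 4  [with D=3]  = 13
E = |Z - A|  [with Z=13, A=7]  = 6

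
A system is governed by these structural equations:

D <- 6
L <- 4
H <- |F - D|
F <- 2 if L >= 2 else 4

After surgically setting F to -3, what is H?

9

The intervention breaks the incoming arrows to F: F <- 2 if L >= 2 else 4 no longer applies, and F = -3.
H = |F - D|  [with F=-3, D=6]  = 9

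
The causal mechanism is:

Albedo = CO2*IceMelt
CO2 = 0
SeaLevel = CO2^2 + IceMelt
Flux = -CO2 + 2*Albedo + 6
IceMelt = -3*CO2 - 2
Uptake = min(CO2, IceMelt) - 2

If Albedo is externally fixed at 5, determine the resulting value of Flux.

16

do(Albedo=5) replaces the equation Albedo = CO2*IceMelt with the constant Albedo = 5.
Flux = -CO2 + 2*Albedo + 6  [with CO2=0, Albedo=5]  = 16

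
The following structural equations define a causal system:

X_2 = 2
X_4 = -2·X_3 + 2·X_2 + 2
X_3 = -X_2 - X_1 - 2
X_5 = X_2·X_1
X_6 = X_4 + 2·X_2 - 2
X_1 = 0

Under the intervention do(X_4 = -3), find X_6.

-1

Under do(X_4=-3), the mechanism X_4 = -2·X_3 + 2·X_2 + 2 is discarded; X_4 is fixed at -3.
X_6 = X_4 + 2·X_2 - 2  [with X_4=-3, X_2=2]  = -1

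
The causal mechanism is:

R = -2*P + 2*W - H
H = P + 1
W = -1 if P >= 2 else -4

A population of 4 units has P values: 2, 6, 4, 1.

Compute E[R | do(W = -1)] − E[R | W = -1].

Every unit gets W=-1 under the intervention. R values become -9, -21, -15, -6; E[R|do(W=-1)] = -12.75.
Conditioning on W=-1 selects the 3 unit(s) with P ∈ {2, 6, 4}. Their R values: -9, -21, -15. Mean = -15.
Difference = -12.75 − (-15) = 2.25.

2.25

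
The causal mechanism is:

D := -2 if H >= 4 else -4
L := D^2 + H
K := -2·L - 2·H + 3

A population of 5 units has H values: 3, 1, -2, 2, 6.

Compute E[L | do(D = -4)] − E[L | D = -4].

1

do(D=-4) breaks D's dependence on H. With D=-4 fixed, L across the units is 19, 17, 14, 18, 22, mean 18.
Conditioning on D=-4 selects the 4 unit(s) with H ∈ {3, 1, -2, 2}. Their L values: 19, 17, 14, 18. Mean = 17.
Difference = 18 − 17 = 1.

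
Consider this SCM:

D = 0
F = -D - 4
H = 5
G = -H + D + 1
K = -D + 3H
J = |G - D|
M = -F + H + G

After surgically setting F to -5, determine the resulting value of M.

The intervention breaks the incoming arrows to F: F = -D - 4 no longer applies, and F = -5.
G = -H + D + 1  [with H=5, D=0]  = -4
M = -F + H + G  [with F=-5, H=5, G=-4]  = 6

6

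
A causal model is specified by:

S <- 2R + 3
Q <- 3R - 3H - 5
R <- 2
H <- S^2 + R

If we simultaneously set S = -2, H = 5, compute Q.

Setting S = -2, H = 5 by intervention discards those variables' equations.
Q = 3R - 3H - 5  [with R=2, H=5]  = -14

-14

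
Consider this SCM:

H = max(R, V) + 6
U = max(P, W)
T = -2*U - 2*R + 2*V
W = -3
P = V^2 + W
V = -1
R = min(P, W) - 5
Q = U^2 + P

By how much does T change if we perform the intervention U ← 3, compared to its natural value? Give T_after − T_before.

Intervening sets U = 3 and removes its equation (U = max(P, W)).
P = V^2 + W  [with V=-1, W=-3]  = -2
R = min(P, W) - 5  [with P=-2, W=-3]  = -8
T = -2*U - 2*R + 2*V  [with U=3, R=-8, V=-1]  = 8
Without intervention: P = V^2 + W  [with V=-1, W=-3]  = -2; R = min(P, W) - 5  [with P=-2, W=-3]  = -8; U = max(P, W)  [with P=-2, W=-3]  = -2; T = -2*U - 2*R + 2*V  [with U=-2, R=-8, V=-1]  = 18.
Change = 8 − 18 = -10.

-10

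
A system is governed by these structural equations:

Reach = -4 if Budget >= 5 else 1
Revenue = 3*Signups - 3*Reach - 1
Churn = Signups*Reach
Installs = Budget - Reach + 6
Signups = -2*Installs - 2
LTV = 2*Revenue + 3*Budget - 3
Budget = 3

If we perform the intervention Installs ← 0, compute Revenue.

The intervention breaks the incoming arrows to Installs: Installs = Budget - Reach + 6 no longer applies, and Installs = 0.
Reach = -4 if Budget >= 5 else 1  [with Budget=3]  = 1
Signups = -2*Installs - 2  [with Installs=0]  = -2
Revenue = 3*Signups - 3*Reach - 1  [with Signups=-2, Reach=1]  = -10

-10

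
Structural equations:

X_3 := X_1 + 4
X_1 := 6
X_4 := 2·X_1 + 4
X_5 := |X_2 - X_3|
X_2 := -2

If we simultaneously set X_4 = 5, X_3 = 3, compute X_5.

5

The joint intervention fixes X_4 = 5, X_3 = 3, removing each variable's own equation.
X_5 = |X_2 - X_3|  [with X_2=-2, X_3=3]  = 5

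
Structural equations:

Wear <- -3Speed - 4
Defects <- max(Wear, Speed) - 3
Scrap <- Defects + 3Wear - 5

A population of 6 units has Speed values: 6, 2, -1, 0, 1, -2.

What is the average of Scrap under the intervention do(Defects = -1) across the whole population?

do(Defects=-1) breaks Defects's dependence on Speed. With Defects=-1 fixed, Scrap across the units is -72, -36, -9, -18, -27, 0, mean -27.

-27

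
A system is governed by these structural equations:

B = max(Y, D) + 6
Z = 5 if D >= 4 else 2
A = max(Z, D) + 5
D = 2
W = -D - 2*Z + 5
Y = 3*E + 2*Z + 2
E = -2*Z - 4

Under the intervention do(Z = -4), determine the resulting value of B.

12

Under do(Z=-4), the mechanism Z = 5 if D >= 4 else 2 is discarded; Z is fixed at -4.
E = -2*Z - 4  [with Z=-4]  = 4
Y = 3*E + 2*Z + 2  [with E=4, Z=-4]  = 6
B = max(Y, D) + 6  [with Y=6, D=2]  = 12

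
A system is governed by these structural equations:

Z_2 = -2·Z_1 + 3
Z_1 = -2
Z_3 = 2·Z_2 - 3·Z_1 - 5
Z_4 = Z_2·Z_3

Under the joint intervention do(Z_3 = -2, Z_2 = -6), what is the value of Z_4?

The joint intervention fixes Z_3 = -2, Z_2 = -6, removing each variable's own equation.
Z_4 = Z_2·Z_3  [with Z_2=-6, Z_3=-2]  = 12

12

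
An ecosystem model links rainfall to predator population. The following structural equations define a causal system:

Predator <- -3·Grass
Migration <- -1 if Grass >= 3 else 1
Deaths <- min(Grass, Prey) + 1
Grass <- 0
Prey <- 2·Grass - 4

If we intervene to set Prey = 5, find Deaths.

Under do(Prey=5), the mechanism Prey <- 2·Grass - 4 is discarded; Prey is fixed at 5.
Deaths = min(Grass, Prey) + 1  [with Grass=0, Prey=5]  = 1

1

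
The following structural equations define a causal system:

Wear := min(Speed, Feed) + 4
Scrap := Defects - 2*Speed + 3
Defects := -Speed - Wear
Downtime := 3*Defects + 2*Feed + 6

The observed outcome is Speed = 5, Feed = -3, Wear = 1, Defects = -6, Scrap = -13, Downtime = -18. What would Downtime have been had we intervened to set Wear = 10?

The intervention breaks the incoming arrows to Wear: Wear := min(Speed, Feed) + 4 no longer applies, and Wear = 10.
Defects = -Speed - Wear  [with Speed=5, Wear=10]  = -15
Downtime = 3*Defects + 2*Feed + 6  [with Defects=-15, Feed=-3]  = -45

-45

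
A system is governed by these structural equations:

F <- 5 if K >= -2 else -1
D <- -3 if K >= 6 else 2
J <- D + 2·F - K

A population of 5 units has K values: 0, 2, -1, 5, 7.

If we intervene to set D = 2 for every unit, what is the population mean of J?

do(D=2) breaks D's dependence on K. With D=2 fixed, J across the units is 12, 10, 13, 7, 5, mean 9.4.

9.4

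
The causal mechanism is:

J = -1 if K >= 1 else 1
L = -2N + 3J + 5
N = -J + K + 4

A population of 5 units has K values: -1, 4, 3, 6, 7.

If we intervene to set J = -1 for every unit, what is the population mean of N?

8.8

do(J=-1) breaks J's dependence on K. With J=-1 fixed, N across the units is 4, 9, 8, 11, 12, mean 8.8.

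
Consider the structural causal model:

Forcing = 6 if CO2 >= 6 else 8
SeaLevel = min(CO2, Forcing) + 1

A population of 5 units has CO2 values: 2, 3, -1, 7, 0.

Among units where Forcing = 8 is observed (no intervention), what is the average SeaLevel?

Observing Forcing=8 restricts to units where Forcing's equation naturally yields 8: CO2 ∈ {2, 3, -1, 0}. In that subpopulation SeaLevel = 3, 4, 0, 1, mean 2.

2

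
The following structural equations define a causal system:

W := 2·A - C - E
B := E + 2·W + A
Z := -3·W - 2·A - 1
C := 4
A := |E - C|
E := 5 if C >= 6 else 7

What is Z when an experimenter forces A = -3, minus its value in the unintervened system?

The intervention breaks the incoming arrows to A: A := |E - C| no longer applies, and A = -3.
E = 5 if C >= 6 else 7  [with C=4]  = 7
W = 2·A - C - E  [with A=-3, C=4, E=7]  = -17
Z = -3·W - 2·A - 1  [with W=-17, A=-3]  = 56
Without intervention: E = 5 if C >= 6 else 7  [with C=4]  = 7; A = |E - C|  [with E=7, C=4]  = 3; W = 2·A - C - E  [with A=3, C=4, E=7]  = -5; Z = -3·W - 2·A - 1  [with W=-5, A=3]  = 8.
Change = 56 − 8 = 48.

48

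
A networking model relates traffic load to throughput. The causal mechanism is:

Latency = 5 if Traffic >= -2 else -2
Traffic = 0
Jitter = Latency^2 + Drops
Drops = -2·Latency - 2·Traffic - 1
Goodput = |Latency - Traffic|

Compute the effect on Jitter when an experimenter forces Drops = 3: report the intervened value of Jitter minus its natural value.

The intervention breaks the incoming arrows to Drops: Drops = -2·Latency - 2·Traffic - 1 no longer applies, and Drops = 3.
Latency = 5 if Traffic >= -2 else -2  [with Traffic=0]  = 5
Jitter = Latency^2 + Drops  [with Latency=5, Drops=3]  = 28
Without intervention: Latency = 5 if Traffic >= -2 else -2  [with Traffic=0]  = 5; Drops = -2·Latency - 2·Traffic - 1  [with Latency=5, Traffic=0]  = -11; Jitter = Latency^2 + Drops  [with Latency=5, Drops=-11]  = 14.
Change = 28 − 14 = 14.

14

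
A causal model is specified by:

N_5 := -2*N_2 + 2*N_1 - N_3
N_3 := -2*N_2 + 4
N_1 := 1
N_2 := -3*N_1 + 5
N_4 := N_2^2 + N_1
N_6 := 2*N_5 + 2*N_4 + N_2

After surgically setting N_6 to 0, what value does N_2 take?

2

do(N_6=0) replaces the equation N_6 := 2*N_5 + 2*N_4 + N_2 with the constant N_6 = 0.
N_2 is not downstream of the intervention, so its value is determined by the original equations.
N_2 = -3*N_1 + 5  [with N_1=1]  = 2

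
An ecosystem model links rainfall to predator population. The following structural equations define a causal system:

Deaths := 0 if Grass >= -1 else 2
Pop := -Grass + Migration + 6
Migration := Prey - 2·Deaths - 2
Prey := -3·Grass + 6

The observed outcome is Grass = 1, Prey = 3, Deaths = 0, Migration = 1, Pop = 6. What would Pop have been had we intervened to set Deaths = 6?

do(Deaths=6) replaces the equation Deaths := 0 if Grass >= -1 else 2 with the constant Deaths = 6.
Prey = -3·Grass + 6  [with Grass=1]  = 3
Migration = Prey - 2·Deaths - 2  [with Prey=3, Deaths=6]  = -11
Pop = -Grass + Migration + 6  [with Grass=1, Migration=-11]  = -6

-6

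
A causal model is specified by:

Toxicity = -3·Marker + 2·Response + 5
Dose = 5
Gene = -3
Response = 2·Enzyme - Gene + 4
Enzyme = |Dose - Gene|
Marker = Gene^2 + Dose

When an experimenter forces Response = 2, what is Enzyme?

do(Response=2) replaces the equation Response = 2·Enzyme - Gene + 4 with the constant Response = 2.
Enzyme is not downstream of the intervention, so its value is determined by the original equations.
Enzyme = |Dose - Gene|  [with Dose=5, Gene=-3]  = 8

8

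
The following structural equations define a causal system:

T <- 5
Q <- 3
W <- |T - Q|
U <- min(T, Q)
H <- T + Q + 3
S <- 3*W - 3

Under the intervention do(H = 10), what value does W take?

2

Under do(H=10), the mechanism H <- T + Q + 3 is discarded; H is fixed at 10.
Since W is not a descendant of the intervened variable, it is unaffected.
W = |T - Q|  [with T=5, Q=3]  = 2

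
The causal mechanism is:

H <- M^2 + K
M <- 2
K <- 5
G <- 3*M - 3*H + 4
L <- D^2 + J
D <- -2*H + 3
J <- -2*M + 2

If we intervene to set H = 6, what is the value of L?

79

The intervention breaks the incoming arrows to H: H <- M^2 + K no longer applies, and H = 6.
J = -2*M + 2  [with M=2]  = -2
D = -2*H + 3  [with H=6]  = -9
L = D^2 + J  [with D=-9, J=-2]  = 79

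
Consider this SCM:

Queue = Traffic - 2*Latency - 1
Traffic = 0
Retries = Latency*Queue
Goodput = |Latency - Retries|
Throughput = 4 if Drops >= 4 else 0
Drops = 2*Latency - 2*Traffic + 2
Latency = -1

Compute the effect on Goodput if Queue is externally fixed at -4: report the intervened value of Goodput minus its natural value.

5

The intervention breaks the incoming arrows to Queue: Queue = Traffic - 2*Latency - 1 no longer applies, and Queue = -4.
Retries = Latency*Queue  [with Latency=-1, Queue=-4]  = 4
Goodput = |Latency - Retries|  [with Latency=-1, Retries=4]  = 5
Without intervention: Queue = Traffic - 2*Latency - 1  [with Traffic=0, Latency=-1]  = 1; Retries = Latency*Queue  [with Latency=-1, Queue=1]  = -1; Goodput = |Latency - Retries|  [with Latency=-1, Retries=-1]  = 0.
Change = 5 − 0 = 5.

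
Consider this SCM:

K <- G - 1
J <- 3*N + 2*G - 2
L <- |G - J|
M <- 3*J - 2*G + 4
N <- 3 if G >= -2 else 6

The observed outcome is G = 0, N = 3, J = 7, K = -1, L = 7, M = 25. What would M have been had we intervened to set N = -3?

-29

Under do(N=-3), the mechanism N <- 3 if G >= -2 else 6 is discarded; N is fixed at -3.
J = 3*N + 2*G - 2  [with N=-3, G=0]  = -11
M = 3*J - 2*G + 4  [with J=-11, G=0]  = -29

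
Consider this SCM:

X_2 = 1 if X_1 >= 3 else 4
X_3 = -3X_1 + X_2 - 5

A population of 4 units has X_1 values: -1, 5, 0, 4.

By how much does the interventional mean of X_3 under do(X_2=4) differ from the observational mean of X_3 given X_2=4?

-7.5

Under do(X_2=4), X_2's equation is replaced by X_2=4 for every unit. Per-unit X_3: 2, -16, -1, -13. Mean = -7.
Conditioning on X_2=4 selects the 2 unit(s) with X_1 ∈ {-1, 0}. Their X_3 values: 2, -1. Mean = 0.5.
Difference = -7 − 0.5 = -7.5.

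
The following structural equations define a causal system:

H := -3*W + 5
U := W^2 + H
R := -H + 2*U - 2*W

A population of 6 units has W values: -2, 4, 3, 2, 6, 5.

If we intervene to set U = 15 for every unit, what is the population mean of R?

28

The intervention sets U=15 in all 6 units regardless of W. Recomputing R per unit gives 23, 29, 28, 27, 31, 30; average 28.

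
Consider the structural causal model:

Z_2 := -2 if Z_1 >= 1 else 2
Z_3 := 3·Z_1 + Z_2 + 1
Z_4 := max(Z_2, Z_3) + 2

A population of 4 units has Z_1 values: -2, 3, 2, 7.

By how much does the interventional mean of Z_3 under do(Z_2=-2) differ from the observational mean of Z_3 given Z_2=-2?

do(Z_2=-2) breaks Z_2's dependence on Z_1. With Z_2=-2 fixed, Z_3 across the units is -7, 8, 5, 20, mean 6.5.
Observing Z_2=-2 restricts to units where Z_2's equation naturally yields -2: Z_1 ∈ {3, 2, 7}. In that subpopulation Z_3 = 8, 5, 20, mean 11.
Difference = 6.5 − 11 = -4.5.

-4.5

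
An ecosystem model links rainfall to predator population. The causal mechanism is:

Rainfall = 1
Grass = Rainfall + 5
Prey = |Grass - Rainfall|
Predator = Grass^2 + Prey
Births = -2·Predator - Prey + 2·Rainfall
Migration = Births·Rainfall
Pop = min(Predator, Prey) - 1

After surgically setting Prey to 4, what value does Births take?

-82

do(Prey=4) replaces the equation Prey = |Grass - Rainfall| with the constant Prey = 4.
Grass = Rainfall + 5  [with Rainfall=1]  = 6
Predator = Grass^2 + Prey  [with Grass=6, Prey=4]  = 40
Births = -2·Predator - Prey + 2·Rainfall  [with Predator=40, Prey=4, Rainfall=1]  = -82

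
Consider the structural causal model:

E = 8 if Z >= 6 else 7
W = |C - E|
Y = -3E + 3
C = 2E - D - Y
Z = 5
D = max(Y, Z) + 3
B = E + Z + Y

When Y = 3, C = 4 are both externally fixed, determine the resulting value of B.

Setting Y = 3, C = 4 by intervention discards those variables' equations.
E = 8 if Z >= 6 else 7  [with Z=5]  = 7
B = E + Z + Y  [with E=7, Z=5, Y=3]  = 15

15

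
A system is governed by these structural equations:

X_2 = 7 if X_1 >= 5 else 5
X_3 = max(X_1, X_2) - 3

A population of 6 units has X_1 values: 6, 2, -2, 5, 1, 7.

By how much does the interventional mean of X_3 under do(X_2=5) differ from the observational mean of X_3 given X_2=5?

do(X_2=5) breaks X_2's dependence on X_1. With X_2=5 fixed, X_3 across the units is 3, 2, 2, 2, 2, 4, mean 2.5.
E[X_3|X_2=5] averages over only the 3 units with X_2=5 (X_1 = 2, -2, 1): X_3 = 2, 2, 2, mean 2.
Difference = 2.5 − 2 = 0.5.

0.5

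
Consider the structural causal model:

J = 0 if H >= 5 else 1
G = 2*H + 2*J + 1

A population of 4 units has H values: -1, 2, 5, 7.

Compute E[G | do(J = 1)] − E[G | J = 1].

do(J=1) breaks J's dependence on H. With J=1 fixed, G across the units is 1, 7, 13, 17, mean 9.5.
Conditioning on J=1 selects the 2 unit(s) with H ∈ {-1, 2}. Their G values: 1, 7. Mean = 4.
Difference = 9.5 − 4 = 5.5.

5.5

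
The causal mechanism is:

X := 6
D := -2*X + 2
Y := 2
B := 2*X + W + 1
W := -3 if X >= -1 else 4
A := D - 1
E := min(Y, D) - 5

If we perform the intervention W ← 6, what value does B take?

19

The intervention breaks the incoming arrows to W: W := -3 if X >= -1 else 4 no longer applies, and W = 6.
B = 2*X + W + 1  [with X=6, W=6]  = 19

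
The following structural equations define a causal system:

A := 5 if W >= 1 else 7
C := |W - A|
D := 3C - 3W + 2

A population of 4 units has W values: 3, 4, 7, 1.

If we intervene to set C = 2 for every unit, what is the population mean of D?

Under do(C=2), C's equation is replaced by C=2 for every unit. Per-unit D: -1, -4, -13, 5. Mean = -3.25.

-3.25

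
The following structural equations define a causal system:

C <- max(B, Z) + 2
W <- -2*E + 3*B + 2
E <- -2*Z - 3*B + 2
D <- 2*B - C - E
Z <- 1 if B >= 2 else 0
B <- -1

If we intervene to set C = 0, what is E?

5

Under do(C=0), the mechanism C <- max(B, Z) + 2 is discarded; C is fixed at 0.
Since E is not a descendant of the intervened variable, it is unaffected.
Z = 1 if B >= 2 else 0  [with B=-1]  = 0
E = -2*Z - 3*B + 2  [with Z=0, B=-1]  = 5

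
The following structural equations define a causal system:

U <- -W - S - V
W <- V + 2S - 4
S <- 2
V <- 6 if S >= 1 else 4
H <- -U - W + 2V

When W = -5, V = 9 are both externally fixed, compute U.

-6

The joint intervention fixes W = -5, V = 9, removing each variable's own equation.
U = -W - S - V  [with W=-5, S=2, V=9]  = -6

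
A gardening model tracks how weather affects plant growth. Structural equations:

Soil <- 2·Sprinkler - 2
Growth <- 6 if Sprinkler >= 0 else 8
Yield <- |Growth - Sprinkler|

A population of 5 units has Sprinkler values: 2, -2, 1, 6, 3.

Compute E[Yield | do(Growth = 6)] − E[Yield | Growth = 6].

The intervention sets Growth=6 in all 5 units regardless of Sprinkler. Recomputing Yield per unit gives 4, 8, 5, 0, 3; average 4.
Conditioning on Growth=6 selects the 4 unit(s) with Sprinkler ∈ {2, 1, 6, 3}. Their Yield values: 4, 5, 0, 3. Mean = 3.
Difference = 4 − 3 = 1.

1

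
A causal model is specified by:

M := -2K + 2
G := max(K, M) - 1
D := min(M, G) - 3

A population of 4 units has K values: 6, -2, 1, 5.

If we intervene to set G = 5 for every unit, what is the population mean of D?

The intervention sets G=5 in all 4 units regardless of K. Recomputing D per unit gives -13, 2, -3, -11; average -6.25.

-6.25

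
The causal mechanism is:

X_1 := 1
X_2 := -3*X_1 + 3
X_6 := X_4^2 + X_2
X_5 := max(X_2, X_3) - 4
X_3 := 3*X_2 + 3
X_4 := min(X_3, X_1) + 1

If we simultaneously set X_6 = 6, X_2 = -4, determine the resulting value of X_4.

-8

Under do(X_6 = 6, X_2 = -4), each intervened variable's structural equation is replaced by its fixed value.
X_3 = 3*X_2 + 3  [with X_2=-4]  = -9
X_4 = min(X_3, X_1) + 1  [with X_3=-9, X_1=1]  = -8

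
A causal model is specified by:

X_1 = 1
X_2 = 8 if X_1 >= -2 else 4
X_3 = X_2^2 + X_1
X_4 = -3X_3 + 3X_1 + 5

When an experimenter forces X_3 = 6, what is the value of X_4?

-10

The intervention breaks the incoming arrows to X_3: X_3 = X_2^2 + X_1 no longer applies, and X_3 = 6.
X_4 = -3X_3 + 3X_1 + 5  [with X_3=6, X_1=1]  = -10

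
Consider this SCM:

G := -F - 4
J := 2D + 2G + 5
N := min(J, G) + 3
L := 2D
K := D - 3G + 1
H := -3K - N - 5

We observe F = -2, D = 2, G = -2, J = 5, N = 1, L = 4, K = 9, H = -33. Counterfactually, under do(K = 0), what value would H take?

do(K=0) replaces the equation K := D - 3G + 1 with the constant K = 0.
G = -F - 4  [with F=-2]  = -2
J = 2D + 2G + 5  [with D=2, G=-2]  = 5
N = min(J, G) + 3  [with J=5, G=-2]  = 1
H = -3K - N - 5  [with K=0, N=1]  = -6

-6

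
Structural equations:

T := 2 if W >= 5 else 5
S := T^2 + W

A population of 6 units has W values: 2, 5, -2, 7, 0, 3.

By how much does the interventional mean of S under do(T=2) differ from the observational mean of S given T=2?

-3.5

Every unit gets T=2 under the intervention. S values become 6, 9, 2, 11, 4, 7; E[S|do(T=2)] = 6.5.
E[S|T=2] averages over only the 2 units with T=2 (W = 5, 7): S = 9, 11, mean 10.
Difference = 6.5 − 10 = -3.5.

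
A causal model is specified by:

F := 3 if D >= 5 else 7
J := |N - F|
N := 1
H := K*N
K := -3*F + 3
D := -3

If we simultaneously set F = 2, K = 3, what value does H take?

3

Setting F = 2, K = 3 by intervention discards those variables' equations.
H = K*N  [with K=3, N=1]  = 3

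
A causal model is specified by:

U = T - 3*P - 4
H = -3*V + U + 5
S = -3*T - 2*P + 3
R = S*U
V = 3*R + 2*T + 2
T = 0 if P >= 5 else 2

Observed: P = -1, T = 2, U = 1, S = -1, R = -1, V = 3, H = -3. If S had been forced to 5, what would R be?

Intervening sets S = 5 and removes its equation (S = -3*T - 2*P + 3).
T = 0 if P >= 5 else 2  [with P=-1]  = 2
U = T - 3*P - 4  [with T=2, P=-1]  = 1
R = S*U  [with S=5, U=1]  = 5

5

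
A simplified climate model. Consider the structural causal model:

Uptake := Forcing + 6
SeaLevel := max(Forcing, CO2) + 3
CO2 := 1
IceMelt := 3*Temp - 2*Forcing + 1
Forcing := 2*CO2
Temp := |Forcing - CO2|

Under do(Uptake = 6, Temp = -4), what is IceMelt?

Under do(Uptake = 6, Temp = -4), each intervened variable's structural equation is replaced by its fixed value.
Forcing = 2*CO2  [with CO2=1]  = 2
IceMelt = 3*Temp - 2*Forcing + 1  [with Temp=-4, Forcing=2]  = -15

-15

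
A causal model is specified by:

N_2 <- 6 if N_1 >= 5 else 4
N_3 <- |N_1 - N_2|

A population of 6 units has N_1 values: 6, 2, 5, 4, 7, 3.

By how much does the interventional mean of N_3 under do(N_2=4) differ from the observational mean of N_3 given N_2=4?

0.5

The intervention sets N_2=4 in all 6 units regardless of N_1. Recomputing N_3 per unit gives 2, 2, 1, 0, 3, 1; average 1.5.
Observing N_2=4 restricts to units where N_2's equation naturally yields 4: N_1 ∈ {2, 4, 3}. In that subpopulation N_3 = 2, 0, 1, mean 1.
Difference = 1.5 − 1 = 0.5.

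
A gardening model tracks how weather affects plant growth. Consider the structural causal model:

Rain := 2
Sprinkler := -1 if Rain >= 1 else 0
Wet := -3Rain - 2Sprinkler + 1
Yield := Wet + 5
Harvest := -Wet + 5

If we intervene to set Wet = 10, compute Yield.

15

The intervention breaks the incoming arrows to Wet: Wet := -3Rain - 2Sprinkler + 1 no longer applies, and Wet = 10.
Yield = Wet + 5  [with Wet=10]  = 15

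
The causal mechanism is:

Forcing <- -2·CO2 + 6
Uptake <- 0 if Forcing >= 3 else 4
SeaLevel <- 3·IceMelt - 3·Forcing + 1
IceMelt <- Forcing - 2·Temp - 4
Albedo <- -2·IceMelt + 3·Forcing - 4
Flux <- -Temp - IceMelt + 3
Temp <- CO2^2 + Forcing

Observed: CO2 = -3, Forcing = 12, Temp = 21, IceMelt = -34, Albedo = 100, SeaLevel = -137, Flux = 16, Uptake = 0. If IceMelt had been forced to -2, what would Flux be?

The intervention breaks the incoming arrows to IceMelt: IceMelt <- Forcing - 2·Temp - 4 no longer applies, and IceMelt = -2.
Forcing = -2·CO2 + 6  [with CO2=-3]  = 12
Temp = CO2^2 + Forcing  [with CO2=-3, Forcing=12]  = 21
Flux = -Temp - IceMelt + 3  [with Temp=21, IceMelt=-2]  = -16

-16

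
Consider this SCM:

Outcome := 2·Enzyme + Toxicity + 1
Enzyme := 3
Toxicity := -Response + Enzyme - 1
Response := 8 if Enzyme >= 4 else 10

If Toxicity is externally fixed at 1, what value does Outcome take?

8

The intervention breaks the incoming arrows to Toxicity: Toxicity := -Response + Enzyme - 1 no longer applies, and Toxicity = 1.
Outcome = 2·Enzyme + Toxicity + 1  [with Enzyme=3, Toxicity=1]  = 8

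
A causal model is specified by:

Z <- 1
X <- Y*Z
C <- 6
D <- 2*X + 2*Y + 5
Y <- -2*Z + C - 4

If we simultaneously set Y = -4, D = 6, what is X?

The joint intervention fixes Y = -4, D = 6, removing each variable's own equation.
X = Y*Z  [with Y=-4, Z=1]  = -4

-4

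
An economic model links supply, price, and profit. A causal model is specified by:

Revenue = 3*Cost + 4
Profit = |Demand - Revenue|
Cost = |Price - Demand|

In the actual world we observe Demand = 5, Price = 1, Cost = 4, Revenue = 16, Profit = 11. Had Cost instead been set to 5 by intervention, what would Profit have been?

do(Cost=5) replaces the equation Cost = |Price - Demand| with the constant Cost = 5.
Revenue = 3*Cost + 4  [with Cost=5]  = 19
Profit = |Demand - Revenue|  [with Demand=5, Revenue=19]  = 14

14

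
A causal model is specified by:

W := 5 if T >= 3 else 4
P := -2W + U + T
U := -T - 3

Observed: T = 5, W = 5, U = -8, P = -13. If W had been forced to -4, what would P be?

5

Under do(W=-4), the mechanism W := 5 if T >= 3 else 4 is discarded; W is fixed at -4.
U = -T - 3  [with T=5]  = -8
P = -2W + U + T  [with W=-4, U=-8, T=5]  = 5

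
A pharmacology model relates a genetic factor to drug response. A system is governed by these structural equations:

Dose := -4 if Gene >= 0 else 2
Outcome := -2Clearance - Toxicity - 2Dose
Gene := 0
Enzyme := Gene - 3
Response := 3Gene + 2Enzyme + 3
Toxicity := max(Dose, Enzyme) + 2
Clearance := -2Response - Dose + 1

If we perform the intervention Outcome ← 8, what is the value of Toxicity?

The intervention breaks the incoming arrows to Outcome: Outcome := -2Clearance - Toxicity - 2Dose no longer applies, and Outcome = 8.
Toxicity is not downstream of the intervention, so its value is determined by the original equations.
Dose = -4 if Gene >= 0 else 2  [with Gene=0]  = -4
Enzyme = Gene - 3  [with Gene=0]  = -3
Toxicity = max(Dose, Enzyme) + 2  [with Dose=-4, Enzyme=-3]  = -1

-1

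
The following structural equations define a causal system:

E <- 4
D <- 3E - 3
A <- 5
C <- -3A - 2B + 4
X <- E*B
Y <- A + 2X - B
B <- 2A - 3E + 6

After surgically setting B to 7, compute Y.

The intervention breaks the incoming arrows to B: B <- 2A - 3E + 6 no longer applies, and B = 7.
X = E*B  [with E=4, B=7]  = 28
Y = A + 2X - B  [with A=5, X=28, B=7]  = 54

54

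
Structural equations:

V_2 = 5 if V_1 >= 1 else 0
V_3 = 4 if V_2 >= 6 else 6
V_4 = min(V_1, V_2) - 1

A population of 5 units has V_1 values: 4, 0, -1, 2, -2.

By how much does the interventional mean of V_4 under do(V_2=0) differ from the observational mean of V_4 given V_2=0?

The intervention sets V_2=0 in all 5 units regardless of V_1. Recomputing V_4 per unit gives -1, -1, -2, -1, -3; average -1.6.
E[V_4|V_2=0] averages over only the 3 units with V_2=0 (V_1 = 0, -1, -2): V_4 = -1, -2, -3, mean -2.
Difference = -1.6 − (-2) = 0.4.

0.4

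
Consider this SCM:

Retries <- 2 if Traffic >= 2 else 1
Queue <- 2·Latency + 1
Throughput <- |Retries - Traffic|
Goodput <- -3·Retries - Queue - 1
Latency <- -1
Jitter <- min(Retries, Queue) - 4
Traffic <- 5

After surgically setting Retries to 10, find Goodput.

-30

The intervention breaks the incoming arrows to Retries: Retries <- 2 if Traffic >= 2 else 1 no longer applies, and Retries = 10.
Queue = 2·Latency + 1  [with Latency=-1]  = -1
Goodput = -3·Retries - Queue - 1  [with Retries=10, Queue=-1]  = -30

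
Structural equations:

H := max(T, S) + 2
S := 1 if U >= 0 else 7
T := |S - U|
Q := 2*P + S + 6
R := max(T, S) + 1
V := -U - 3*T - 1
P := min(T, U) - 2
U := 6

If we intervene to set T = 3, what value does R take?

4

The intervention breaks the incoming arrows to T: T := |S - U| no longer applies, and T = 3.
S = 1 if U >= 0 else 7  [with U=6]  = 1
R = max(T, S) + 1  [with T=3, S=1]  = 4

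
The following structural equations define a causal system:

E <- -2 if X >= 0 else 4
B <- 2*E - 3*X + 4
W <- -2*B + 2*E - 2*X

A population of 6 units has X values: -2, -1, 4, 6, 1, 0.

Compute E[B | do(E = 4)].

The intervention sets E=4 in all 6 units regardless of X. Recomputing B per unit gives 18, 15, 0, -6, 9, 12; average 8.

8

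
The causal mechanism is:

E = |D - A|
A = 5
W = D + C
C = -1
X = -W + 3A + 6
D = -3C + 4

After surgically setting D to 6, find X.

The intervention breaks the incoming arrows to D: D = -3C + 4 no longer applies, and D = 6.
W = D + C  [with D=6, C=-1]  = 5
X = -W + 3A + 6  [with W=5, A=5]  = 16

16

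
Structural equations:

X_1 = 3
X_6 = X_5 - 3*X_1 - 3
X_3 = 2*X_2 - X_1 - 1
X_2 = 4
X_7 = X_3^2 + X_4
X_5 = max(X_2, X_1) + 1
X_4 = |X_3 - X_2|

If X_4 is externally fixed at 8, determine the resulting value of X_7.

24

The intervention breaks the incoming arrows to X_4: X_4 = |X_3 - X_2| no longer applies, and X_4 = 8.
X_3 = 2*X_2 - X_1 - 1  [with X_2=4, X_1=3]  = 4
X_7 = X_3^2 + X_4  [with X_3=4, X_4=8]  = 24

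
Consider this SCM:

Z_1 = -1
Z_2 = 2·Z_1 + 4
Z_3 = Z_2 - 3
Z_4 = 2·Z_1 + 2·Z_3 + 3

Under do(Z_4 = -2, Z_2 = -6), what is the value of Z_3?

Setting Z_4 = -2, Z_2 = -6 by intervention discards those variables' equations.
Z_3 = Z_2 - 3  [with Z_2=-6]  = -9

-9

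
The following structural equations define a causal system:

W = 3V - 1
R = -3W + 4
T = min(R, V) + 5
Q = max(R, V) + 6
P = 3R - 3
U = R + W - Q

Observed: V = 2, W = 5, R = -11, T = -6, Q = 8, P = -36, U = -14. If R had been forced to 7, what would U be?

-1

The intervention breaks the incoming arrows to R: R = -3W + 4 no longer applies, and R = 7.
W = 3V - 1  [with V=2]  = 5
Q = max(R, V) + 6  [with R=7, V=2]  = 13
U = R + W - Q  [with R=7, W=5, Q=13]  = -1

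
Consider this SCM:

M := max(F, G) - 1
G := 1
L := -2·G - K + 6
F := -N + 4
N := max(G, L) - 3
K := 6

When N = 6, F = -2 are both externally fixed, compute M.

0

The joint intervention fixes N = 6, F = -2, removing each variable's own equation.
M = max(F, G) - 1  [with F=-2, G=1]  = 0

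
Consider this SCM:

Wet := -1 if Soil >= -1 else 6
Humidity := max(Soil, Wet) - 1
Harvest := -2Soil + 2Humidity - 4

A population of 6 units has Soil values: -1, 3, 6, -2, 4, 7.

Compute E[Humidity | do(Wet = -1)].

2

Every unit gets Wet=-1 under the intervention. Humidity values become -2, 2, 5, -2, 3, 6; E[Humidity|do(Wet=-1)] = 2.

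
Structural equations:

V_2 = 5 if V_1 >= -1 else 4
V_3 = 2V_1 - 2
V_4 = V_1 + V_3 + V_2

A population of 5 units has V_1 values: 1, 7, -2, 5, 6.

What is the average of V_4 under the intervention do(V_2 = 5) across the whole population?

13.2

The intervention sets V_2=5 in all 5 units regardless of V_1. Recomputing V_4 per unit gives 6, 24, -3, 18, 21; average 13.2.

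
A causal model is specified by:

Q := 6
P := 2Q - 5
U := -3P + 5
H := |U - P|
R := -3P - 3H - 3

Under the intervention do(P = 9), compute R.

-123

do(P=9) replaces the equation P := 2Q - 5 with the constant P = 9.
U = -3P + 5  [with P=9]  = -22
H = |U - P|  [with U=-22, P=9]  = 31
R = -3P - 3H - 3  [with P=9, H=31]  = -123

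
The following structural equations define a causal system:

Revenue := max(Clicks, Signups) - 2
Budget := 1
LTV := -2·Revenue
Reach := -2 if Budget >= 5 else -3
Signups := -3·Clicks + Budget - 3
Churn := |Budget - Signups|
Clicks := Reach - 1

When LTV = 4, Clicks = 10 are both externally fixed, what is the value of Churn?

Under do(LTV = 4, Clicks = 10), each intervened variable's structural equation is replaced by its fixed value.
Signups = -3·Clicks + Budget - 3  [with Clicks=10, Budget=1]  = -32
Churn = |Budget - Signups|  [with Budget=1, Signups=-32]  = 33

33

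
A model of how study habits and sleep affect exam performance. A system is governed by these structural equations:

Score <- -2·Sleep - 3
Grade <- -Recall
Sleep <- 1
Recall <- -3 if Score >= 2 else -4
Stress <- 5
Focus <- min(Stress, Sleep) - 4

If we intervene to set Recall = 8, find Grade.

-8

The intervention breaks the incoming arrows to Recall: Recall <- -3 if Score >= 2 else -4 no longer applies, and Recall = 8.
Grade = -Recall  [with Recall=8]  = -8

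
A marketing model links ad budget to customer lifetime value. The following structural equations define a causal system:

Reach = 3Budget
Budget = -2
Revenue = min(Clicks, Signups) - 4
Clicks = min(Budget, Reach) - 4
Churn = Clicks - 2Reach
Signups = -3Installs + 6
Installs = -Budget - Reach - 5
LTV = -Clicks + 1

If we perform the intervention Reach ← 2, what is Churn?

-10

Under do(Reach=2), the mechanism Reach = 3Budget is discarded; Reach is fixed at 2.
Clicks = min(Budget, Reach) - 4  [with Budget=-2, Reach=2]  = -6
Churn = Clicks - 2Reach  [with Clicks=-6, Reach=2]  = -10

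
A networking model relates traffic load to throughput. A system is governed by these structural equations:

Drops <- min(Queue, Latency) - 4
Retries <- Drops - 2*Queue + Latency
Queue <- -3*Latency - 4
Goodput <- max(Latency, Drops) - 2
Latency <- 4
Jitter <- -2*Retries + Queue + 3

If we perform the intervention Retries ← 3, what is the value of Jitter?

Intervening sets Retries = 3 and removes its equation (Retries <- Drops - 2*Queue + Latency).
Queue = -3*Latency - 4  [with Latency=4]  = -16
Jitter = -2*Retries + Queue + 3  [with Retries=3, Queue=-16]  = -19

-19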